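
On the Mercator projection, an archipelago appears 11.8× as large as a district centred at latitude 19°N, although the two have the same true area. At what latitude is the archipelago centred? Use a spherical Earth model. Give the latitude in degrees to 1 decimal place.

On Mercator, (apparent₁)/(apparent₂) = sec²φ₁ / sec²φ₂ when true areas are equal.
cos²φ₂ / cos²φ₁ = 11.8  ⇒  cos φ₁ = cos 19° / √11.8 = 0.9455/3.435 = 0.2753.
φ₁ = arccos(0.2753) ≈ 74.0°.

74.0°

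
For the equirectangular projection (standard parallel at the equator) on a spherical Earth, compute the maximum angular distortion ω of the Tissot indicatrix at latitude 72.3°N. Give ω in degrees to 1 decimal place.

64.5°

For the equirectangular projection with φ₀ = 0 (plate carrée), h = 1 along meridians and k = sec φ along parallels.
At 72.3°: h = 1.000, k = 3.289; principal scales a = 3.289, b = 1.000.
sin(ω/2) = (a − b)/(a + b) = 2.289/4.289 = 0.5337, so ω = 2 arcsin(0.5337) ≈ 64.5°.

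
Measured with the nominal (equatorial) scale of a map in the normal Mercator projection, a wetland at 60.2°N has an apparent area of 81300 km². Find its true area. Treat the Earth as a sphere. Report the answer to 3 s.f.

20100 km²

For Mercator, h = k = sec φ (a conformal cylindrical projection has a single point scale, 1/cos φ).
Areal scale = k² = sec²φ = 1/cos²(60.2°) = 1/0.4970² = 4.049.
True area = apparent / (areal scale) = 81300 / 4.049 ≈ 20100 km².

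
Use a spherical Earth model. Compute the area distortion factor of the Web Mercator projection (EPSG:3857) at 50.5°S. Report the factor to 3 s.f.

2.47

For Mercator, h = k = sec φ (a conformal cylindrical projection has a single point scale, 1/cos φ).
Areal scale = k² = sec²φ = 1/cos²(50.5°) = 1/0.6361² = 2.472.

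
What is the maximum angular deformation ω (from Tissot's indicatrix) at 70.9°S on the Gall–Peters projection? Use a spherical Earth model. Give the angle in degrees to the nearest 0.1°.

80.7°

Gall–Peters is a cylindrical equal-area projection with standard parallels at ±45°. For cylindrical equal-area with standard parallel φ₀, h = cos φ / cos φ₀ and k = cos φ₀ / cos φ, so h·k = 1.
At 70.9°: h = 0.4628, k = 2.161; principal scales a = 2.161, b = 0.4628.
sin(ω/2) = (a − b)/(a + b) = 1.698/2.624 = 0.6473, so ω = 2 arcsin(0.6473) ≈ 80.7°.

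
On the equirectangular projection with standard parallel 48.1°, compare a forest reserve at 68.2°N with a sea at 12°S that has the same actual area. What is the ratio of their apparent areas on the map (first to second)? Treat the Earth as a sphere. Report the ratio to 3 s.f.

2.63

With standard parallel φ₀ = 48.1°, the equirectangular projection gives x = Rλ cos φ₀, y = Rφ, so h = 1 and k = cos 48.1° / cos φ.
Areal scale at 68.2°: h·k = 1.000 × 1.798 = 1.798.
Areal scale at 12°: h·k = 1.000 × 0.6828 = 0.6828.
Ratio = 1.798/0.6828 ≈ 2.63.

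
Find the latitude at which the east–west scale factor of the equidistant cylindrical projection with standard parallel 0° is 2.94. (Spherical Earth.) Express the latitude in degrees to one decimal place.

70.1°

Plate carrée: h = 1, k = sec φ along parallels.
sec φ = 2.94  ⇒  cos φ = 0.3401  ⇒  φ ≈ 70.1°.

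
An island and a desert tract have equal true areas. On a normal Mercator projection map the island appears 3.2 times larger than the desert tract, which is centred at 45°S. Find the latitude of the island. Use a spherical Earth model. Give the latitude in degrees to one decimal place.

66.7°

Mercator areal scale is sec²φ, so apparent-area ratio = sec²φ₁ / sec²φ₂ = cos²φ₂ / cos²φ₁.
cos²φ₂ / cos²φ₁ = 3.2  ⇒  cos φ₁ = cos 45° / √3.2 = 0.7071/1.789 = 0.3953.
φ₁ = arccos(0.3953) ≈ 66.7°.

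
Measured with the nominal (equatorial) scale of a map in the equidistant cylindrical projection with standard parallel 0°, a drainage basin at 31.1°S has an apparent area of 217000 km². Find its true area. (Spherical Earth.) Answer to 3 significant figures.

Plate carrée maps x = Rλ, y = Rφ. The meridian scale is h = 1 and the parallel scale is k = 1/cos φ = sec φ.
Areal scale = h·k = 1 × sec φ; at 31.1°, h = 1.000, k = 1.168, so h·k = 1.168.
True area = apparent / (areal scale) = 217000 / 1.168 ≈ 186000 km².

186000 km²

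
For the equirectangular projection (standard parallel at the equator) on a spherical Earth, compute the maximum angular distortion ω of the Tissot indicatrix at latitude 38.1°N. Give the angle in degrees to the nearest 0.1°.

For the equirectangular projection with φ₀ = 0 (plate carrée), h = 1 along meridians and k = sec φ along parallels.
At 38.1°: h = 1.000, k = 1.271; principal scales a = 1.271, b = 1.000.
sin(ω/2) = (a − b)/(a + b) = 0.2708/2.271 = 0.1192, so ω = 2 arcsin(0.1192) ≈ 13.7°.

13.7°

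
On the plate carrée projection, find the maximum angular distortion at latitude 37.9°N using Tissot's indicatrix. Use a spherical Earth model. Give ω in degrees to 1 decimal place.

13.5°

Plate carrée maps x = Rλ, y = Rφ. The meridian scale is h = 1 and the parallel scale is k = 1/cos φ = sec φ.
At 37.9°: h = 1.000, k = 1.267; principal scales a = 1.267, b = 1.000.
sin(ω/2) = (a − b)/(a + b) = 0.2673/2.267 = 0.1179, so ω = 2 arcsin(0.1179) ≈ 13.5°.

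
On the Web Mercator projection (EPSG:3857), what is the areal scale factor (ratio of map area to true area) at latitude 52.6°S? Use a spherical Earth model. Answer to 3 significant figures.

For Mercator, h = k = sec φ (a conformal cylindrical projection has a single point scale, 1/cos φ).
Areal scale = k² = sec²φ = 1/cos²(52.6°) = 1/0.6074² = 2.711.

2.71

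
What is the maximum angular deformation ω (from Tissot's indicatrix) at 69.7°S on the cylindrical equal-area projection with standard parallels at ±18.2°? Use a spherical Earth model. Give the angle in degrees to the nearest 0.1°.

Cylindrical equal-area (φ₀ = 18.2°): h = cos φ / cos 18.2° along meridians, k = cos 18.2° / cos φ along parallels; h·k = 1.
At 69.7°: h = 0.3652, k = 2.738; principal scales a = 2.738, b = 0.3652.
sin(ω/2) = (a − b)/(a + b) = 2.373/3.103 = 0.7646, so ω = 2 arcsin(0.7646) ≈ 99.7°.

99.7°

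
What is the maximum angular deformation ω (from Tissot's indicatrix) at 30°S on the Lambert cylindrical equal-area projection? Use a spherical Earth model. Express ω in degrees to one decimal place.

16.4°

The Lambert cylindrical equal-area projection is the cylindrical equal-area projection with its standard parallel at the equator (φ₀ = 0). A cylindrical equal-area projection with standard parallel φ₀ has meridian scale h = cos φ / cos φ₀ and parallel scale k = cos φ₀ / cos φ (so areas are preserved, h·k = 1).
At 30°: h = 0.8660, k = 1.155; principal scales a = 1.155, b = 0.8660.
sin(ω/2) = (a − b)/(a + b) = 0.2887/2.021 = 0.1429, so ω = 2 arcsin(0.1429) ≈ 16.4°.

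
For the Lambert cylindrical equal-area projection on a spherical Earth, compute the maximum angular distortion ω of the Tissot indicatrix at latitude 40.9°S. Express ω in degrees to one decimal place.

31.7°

The Lambert cylindrical equal-area projection is the cylindrical equal-area projection with its standard parallel at the equator (φ₀ = 0). Cylindrical equal-area (φ₀ = 0°): h = cos φ / cos 0° along meridians, k = cos 0° / cos φ along parallels; h·k = 1.
At 40.9°: h = 0.7559, k = 1.323; principal scales a = 1.323, b = 0.7559.
sin(ω/2) = (a − b)/(a + b) = 0.5672/2.079 = 0.2728, so ω = 2 arcsin(0.2728) ≈ 31.7°.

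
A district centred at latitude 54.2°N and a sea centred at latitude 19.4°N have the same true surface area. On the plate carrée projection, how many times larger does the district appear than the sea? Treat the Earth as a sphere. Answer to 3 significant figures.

For the equirectangular projection with φ₀ = 0 (plate carrée), h = 1 along meridians and k = sec φ along parallels.
Areal scale at 54.2°: h·k = 1.000 × 1.710 = 1.710.
Areal scale at 19.4°: h·k = 1.000 × 1.060 = 1.060.
Ratio = 1.710/1.060 ≈ 1.61.

1.61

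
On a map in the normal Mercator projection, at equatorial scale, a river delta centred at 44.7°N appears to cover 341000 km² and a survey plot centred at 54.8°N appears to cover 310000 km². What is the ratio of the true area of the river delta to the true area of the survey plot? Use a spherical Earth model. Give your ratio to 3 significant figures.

1.67

Mercator's areal exaggeration is sec²φ; hence true area = (apparent area) · cos²φ.
True area of river delta: 341000 × cos²(44.7°) = 341000 × 0.5052 = 172300 km².
True area of survey plot: 310000 × cos²(54.8°) = 310000 × 0.3323 = 103000 km².
Ratio = 172300 / 103000 ≈ 1.67.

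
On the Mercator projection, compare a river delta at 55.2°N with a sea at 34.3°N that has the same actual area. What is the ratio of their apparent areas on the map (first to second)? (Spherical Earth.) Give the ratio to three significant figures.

On Mercator, area is exaggerated by sec²φ = 1/cos²φ.
At 55.2°: sec²(55.2°) = 1/0.5707² = 3.070.
At 34.3°: sec²(34.3°) = 1/0.8261² = 1.465.
Ratio = 3.070/1.465 = cos²(34.3°)/cos²(55.2°) ≈ 2.10.

2.10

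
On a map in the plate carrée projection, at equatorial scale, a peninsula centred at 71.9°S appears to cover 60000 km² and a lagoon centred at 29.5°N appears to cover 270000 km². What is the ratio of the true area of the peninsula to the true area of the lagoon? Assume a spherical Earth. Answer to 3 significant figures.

0.0793

Plate carrée has h = 1 and k = sec φ, giving areal scale sec φ; true area = (apparent area) · cos φ.
True area of peninsula: 60000 × cos(71.9°) = 60000 × 0.3107 = 18640 km².
True area of lagoon: 270000 × cos(29.5°) = 270000 × 0.8704 = 235000 km².
Ratio = 18640 / 235000 ≈ 0.0793.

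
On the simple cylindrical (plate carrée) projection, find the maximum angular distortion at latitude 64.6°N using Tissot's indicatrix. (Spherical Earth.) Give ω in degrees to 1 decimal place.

For the equirectangular projection with φ₀ = 0 (plate carrée), h = 1 along meridians and k = sec φ along parallels.
At 64.6°: h = 1.000, k = 2.331; principal scales a = 2.331, b = 1.000.
sin(ω/2) = (a − b)/(a + b) = 1.331/3.331 = 0.3996, so ω = 2 arcsin(0.3996) ≈ 47.1°.

47.1°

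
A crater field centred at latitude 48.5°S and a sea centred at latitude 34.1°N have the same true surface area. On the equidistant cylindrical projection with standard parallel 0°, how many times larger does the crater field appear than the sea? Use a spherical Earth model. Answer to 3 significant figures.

1.25

In the plate carrée (x = Rλ, y = Rφ), meridians are true-scale (h = 1) and parallels are stretched by k = sec φ.
Areal scale at 48.5°: h·k = 1.000 × 1.509 = 1.509.
Areal scale at 34.1°: h·k = 1.000 × 1.208 = 1.208.
Ratio = 1.509/1.208 ≈ 1.25.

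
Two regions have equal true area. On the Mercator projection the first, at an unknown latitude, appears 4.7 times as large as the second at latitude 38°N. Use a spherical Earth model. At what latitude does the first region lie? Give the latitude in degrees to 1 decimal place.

68.7°

On Mercator, (apparent₁)/(apparent₂) = sec²φ₁ / sec²φ₂ when true areas are equal.
cos²φ₂ / cos²φ₁ = 4.7  ⇒  cos φ₁ = cos 38° / √4.7 = 0.7880/2.168 = 0.3635.
φ₁ = arccos(0.3635) ≈ 68.7°.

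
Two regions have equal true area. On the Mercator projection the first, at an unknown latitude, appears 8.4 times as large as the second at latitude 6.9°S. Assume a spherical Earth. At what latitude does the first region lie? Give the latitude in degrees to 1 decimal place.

70.0°

Mercator areal scale is sec²φ, so apparent-area ratio = sec²φ₁ / sec²φ₂ = cos²φ₂ / cos²φ₁.
cos²φ₂ / cos²φ₁ = 8.4  ⇒  cos φ₁ = cos 6.9° / √8.4 = 0.9928/2.898 = 0.3425.
φ₁ = arccos(0.3425) ≈ 70.0°.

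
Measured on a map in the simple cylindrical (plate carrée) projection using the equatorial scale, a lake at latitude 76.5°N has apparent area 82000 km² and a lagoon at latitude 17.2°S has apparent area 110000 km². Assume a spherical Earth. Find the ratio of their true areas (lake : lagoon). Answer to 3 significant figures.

Plate carrée has h = 1 and k = sec φ, giving areal scale sec φ; true area = (apparent area) · cos φ.
True area of lake: 82000 × cos(76.5°) = 82000 × 0.2334 = 19140 km².
True area of lagoon: 110000 × cos(17.2°) = 110000 × 0.9553 = 105100 km².
Ratio = 19140 / 105100 ≈ 0.182.

0.182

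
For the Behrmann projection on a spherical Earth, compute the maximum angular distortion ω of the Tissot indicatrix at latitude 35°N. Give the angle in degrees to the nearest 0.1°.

6.4°

The Behrmann projection is cylindrical equal-area with φ₀ = 30°. For cylindrical equal-area with standard parallel φ₀, h = cos φ / cos φ₀ and k = cos φ₀ / cos φ, so h·k = 1.
At 35°: h = 0.9459, k = 1.057; principal scales a = 1.057, b = 0.9459.
sin(ω/2) = (a − b)/(a + b) = 0.1113/2.003 = 0.05559, so ω = 2 arcsin(0.05559) ≈ 6.4°.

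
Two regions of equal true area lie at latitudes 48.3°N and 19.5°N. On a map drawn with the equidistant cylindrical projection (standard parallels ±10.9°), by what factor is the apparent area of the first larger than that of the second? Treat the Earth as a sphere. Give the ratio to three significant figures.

1.42

The equidistant cylindrical projection with φ₀ = 10.9° has h = 1 (meridians true) and k = cos φ₀ / cos φ along parallels.
Areal scale at 48.3°: h·k = 1.000 × 1.476 = 1.476.
Areal scale at 19.5°: h·k = 1.000 × 1.042 = 1.042.
Ratio = 1.476/1.042 ≈ 1.42.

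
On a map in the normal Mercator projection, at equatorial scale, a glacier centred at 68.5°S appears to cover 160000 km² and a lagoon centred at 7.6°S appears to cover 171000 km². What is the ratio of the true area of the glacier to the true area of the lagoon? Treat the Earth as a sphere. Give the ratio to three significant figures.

On Mercator the areal scale is sec²φ, so true area = apparent × cos²φ.
True area of glacier: 160000 × cos²(68.5°) = 160000 × 0.1343 = 21490 km².
True area of lagoon: 171000 × cos²(7.6°) = 171000 × 0.9825 = 168000 km².
Ratio = 21490 / 168000 ≈ 0.128.

0.128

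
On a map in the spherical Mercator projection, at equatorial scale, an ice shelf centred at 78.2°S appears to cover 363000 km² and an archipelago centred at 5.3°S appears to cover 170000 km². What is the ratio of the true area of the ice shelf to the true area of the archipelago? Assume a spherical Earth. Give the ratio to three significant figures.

Since Mercator area scale is 1/cos²φ, the true area equals the apparent area multiplied by cos²φ.
True area of ice shelf: 363000 × cos²(78.2°) = 363000 × 0.04182 = 15180 km².
True area of archipelago: 170000 × cos²(5.3°) = 170000 × 0.9915 = 168500 km².
Ratio = 15180 / 168500 ≈ 0.0901.

0.0901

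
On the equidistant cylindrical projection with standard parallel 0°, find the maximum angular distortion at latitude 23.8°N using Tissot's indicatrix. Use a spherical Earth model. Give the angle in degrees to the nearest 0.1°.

5.1°

In the plate carrée (x = Rλ, y = Rφ), meridians are true-scale (h = 1) and parallels are stretched by k = sec φ.
At 23.8°: h = 1.000, k = 1.093; principal scales a = 1.093, b = 1.000.
sin(ω/2) = (a − b)/(a + b) = 0.09294/2.093 = 0.04441, so ω = 2 arcsin(0.04441) ≈ 5.1°.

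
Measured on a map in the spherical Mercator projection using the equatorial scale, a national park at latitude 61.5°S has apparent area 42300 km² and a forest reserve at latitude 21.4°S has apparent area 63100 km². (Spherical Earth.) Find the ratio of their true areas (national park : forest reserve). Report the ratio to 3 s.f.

On Mercator the areal scale is sec²φ, so true area = apparent × cos²φ.
True area of national park: 42300 × cos²(61.5°) = 42300 × 0.2277 = 9631 km².
True area of forest reserve: 63100 × cos²(21.4°) = 63100 × 0.8669 = 54700 km².
Ratio = 9631 / 54700 ≈ 0.176.

0.176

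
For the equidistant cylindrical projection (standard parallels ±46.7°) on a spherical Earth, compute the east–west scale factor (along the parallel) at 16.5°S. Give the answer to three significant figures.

In the equirectangular projection with standard parallel φ₀ = 46.7° (x = Rλ cos φ₀, y = Rφ), meridians are true-scale (h = 1) and the parallel scale is k = cos φ₀ / cos φ.
k = cos 46.7° / cos 16.5° = 0.6858/0.9588 = 0.7153.

0.715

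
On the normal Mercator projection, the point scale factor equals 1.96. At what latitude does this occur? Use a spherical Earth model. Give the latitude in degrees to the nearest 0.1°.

59.3°

Mercator scale is k = sec φ = 1/cos φ.
1/cos φ = 1.96  ⇒  cos φ = 0.5102  ⇒  φ = arccos(0.5102) ≈ 59.3°.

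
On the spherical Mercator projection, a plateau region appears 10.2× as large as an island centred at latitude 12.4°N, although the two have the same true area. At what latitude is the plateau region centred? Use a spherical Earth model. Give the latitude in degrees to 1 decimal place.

72.2°

On Mercator, (apparent₁)/(apparent₂) = sec²φ₁ / sec²φ₂ when true areas are equal.
cos²φ₂ / cos²φ₁ = 10.2  ⇒  cos φ₁ = cos 12.4° / √10.2 = 0.9767/3.194 = 0.3058.
φ₁ = arccos(0.3058) ≈ 72.2°.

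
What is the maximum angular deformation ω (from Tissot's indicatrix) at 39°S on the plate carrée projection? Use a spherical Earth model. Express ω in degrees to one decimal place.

For the equirectangular projection with φ₀ = 0 (plate carrée), h = 1 along meridians and k = sec φ along parallels.
At 39°: h = 1.000, k = 1.287; principal scales a = 1.287, b = 1.000.
sin(ω/2) = (a − b)/(a + b) = 0.2868/2.287 = 0.1254, so ω = 2 arcsin(0.1254) ≈ 14.4°.

14.4°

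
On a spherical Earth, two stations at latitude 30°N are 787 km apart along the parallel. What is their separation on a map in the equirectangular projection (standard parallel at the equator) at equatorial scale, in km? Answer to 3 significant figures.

909 km

Plate carrée maps x = Rλ, y = Rφ. The meridian scale is h = 1 and the parallel scale is k = 1/cos φ = sec φ.
Along the parallel, k = sec 30° = 1/0.8660 = 1.155.
Map distance = 787 × 1.155 ≈ 909 km.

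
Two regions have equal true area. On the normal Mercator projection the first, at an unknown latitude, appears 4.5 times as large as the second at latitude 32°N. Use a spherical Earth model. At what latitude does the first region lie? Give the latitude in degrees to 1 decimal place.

66.4°

Mercator areal scale is sec²φ, so apparent-area ratio = sec²φ₁ / sec²φ₂ = cos²φ₂ / cos²φ₁.
cos²φ₂ / cos²φ₁ = 4.5  ⇒  cos φ₁ = cos 32° / √4.5 = 0.8480/2.121 = 0.3998.
φ₁ = arccos(0.3998) ≈ 66.4°.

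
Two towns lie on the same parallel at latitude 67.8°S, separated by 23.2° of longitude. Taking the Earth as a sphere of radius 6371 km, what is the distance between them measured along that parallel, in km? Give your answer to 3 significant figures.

Arc length along a parallel = R cos φ · Δλ (with Δλ in radians).
= 6371 × cos 67.8° × (23.2° × π/180) = 6371 × 0.3778 × 0.4049 ≈ 975 km.

975 km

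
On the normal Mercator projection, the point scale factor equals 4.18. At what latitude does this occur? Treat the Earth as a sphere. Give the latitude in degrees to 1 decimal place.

Mercator scale is k = sec φ = 1/cos φ.
1/cos φ = 4.18  ⇒  cos φ = 0.2392  ⇒  φ = arccos(0.2392) ≈ 76.2°.

76.2°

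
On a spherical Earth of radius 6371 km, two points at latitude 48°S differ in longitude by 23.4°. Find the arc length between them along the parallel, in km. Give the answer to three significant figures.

Arc length along a parallel = R cos φ · Δλ (with Δλ in radians).
= 6371 × cos 48° × (23.4° × π/180) = 6371 × 0.6691 × 0.4084 ≈ 1740 km.

1740 km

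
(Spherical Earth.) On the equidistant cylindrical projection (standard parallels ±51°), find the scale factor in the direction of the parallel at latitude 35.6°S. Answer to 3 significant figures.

0.774

With standard parallel φ₀ = 51°, the equirectangular projection gives x = Rλ cos φ₀, y = Rφ, so h = 1 and k = cos 51° / cos φ.
k = cos 51° / cos 35.6° = 0.6293/0.8131 = 0.7740.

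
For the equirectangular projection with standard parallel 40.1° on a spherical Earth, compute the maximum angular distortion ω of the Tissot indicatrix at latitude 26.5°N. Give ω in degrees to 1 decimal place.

9.0°

In the equirectangular projection with standard parallel φ₀ = 40.1° (x = Rλ cos φ₀, y = Rφ), meridians are true-scale (h = 1) and the parallel scale is k = cos φ₀ / cos φ.
At 26.5°: h = 1.000, k = 0.8547; principal scales a = 1.000, b = 0.8547.
sin(ω/2) = (a − b)/(a + b) = 0.1453/1.855 = 0.07833, so ω = 2 arcsin(0.07833) ≈ 9.0°.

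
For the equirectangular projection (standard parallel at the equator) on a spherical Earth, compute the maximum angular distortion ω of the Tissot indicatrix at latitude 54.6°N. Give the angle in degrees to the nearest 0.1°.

30.9°

For the equirectangular projection with φ₀ = 0 (plate carrée), h = 1 along meridians and k = sec φ along parallels.
At 54.6°: h = 1.000, k = 1.726; principal scales a = 1.726, b = 1.000.
sin(ω/2) = (a − b)/(a + b) = 0.7263/2.726 = 0.2664, so ω = 2 arcsin(0.2664) ≈ 30.9°.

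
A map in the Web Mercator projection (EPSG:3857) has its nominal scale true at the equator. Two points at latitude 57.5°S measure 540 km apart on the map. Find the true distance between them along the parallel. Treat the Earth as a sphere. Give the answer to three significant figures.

290 km

Mercator is conformal, so the point scale is isotropic: h = k = sec φ = 1/cos φ.
Along the parallel at 57.5°, map distances are exaggerated by k = sec 57.5° = 1.861.
True distance = 540 / 1.861 = 540 × cos 57.5° ≈ 290 km.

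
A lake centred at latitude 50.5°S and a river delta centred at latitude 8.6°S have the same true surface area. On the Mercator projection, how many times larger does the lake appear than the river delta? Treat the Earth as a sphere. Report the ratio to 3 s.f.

Mercator areal scale is sec²φ.
At 50.5°: sec²(50.5°) = 1/0.6361² = 2.472.
At 8.6°: sec²(8.6°) = 1/0.9888² = 1.023.
Ratio = 2.472/1.023 = cos²(8.6°)/cos²(50.5°) ≈ 2.42.

2.42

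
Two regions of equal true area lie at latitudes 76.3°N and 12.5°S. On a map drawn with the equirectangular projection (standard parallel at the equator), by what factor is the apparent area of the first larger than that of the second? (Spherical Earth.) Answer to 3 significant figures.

4.12

In the plate carrée (x = Rλ, y = Rφ), meridians are true-scale (h = 1) and parallels are stretched by k = sec φ.
Areal scale at 76.3°: h·k = 1.000 × 4.222 = 4.222.
Areal scale at 12.5°: h·k = 1.000 × 1.024 = 1.024.
Ratio = 4.222/1.024 ≈ 4.12.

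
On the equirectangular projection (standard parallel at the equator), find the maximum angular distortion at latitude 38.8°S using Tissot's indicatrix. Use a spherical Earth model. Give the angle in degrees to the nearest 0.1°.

14.2°

Plate carrée maps x = Rλ, y = Rφ. The meridian scale is h = 1 and the parallel scale is k = 1/cos φ = sec φ.
At 38.8°: h = 1.000, k = 1.283; principal scales a = 1.283, b = 1.000.
sin(ω/2) = (a − b)/(a + b) = 0.2831/2.283 = 0.1240, so ω = 2 arcsin(0.1240) ≈ 14.2°.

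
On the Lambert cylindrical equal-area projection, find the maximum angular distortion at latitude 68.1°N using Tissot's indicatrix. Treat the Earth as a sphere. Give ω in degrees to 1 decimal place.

The Lambert cylindrical equal-area projection is the cylindrical equal-area projection with its standard parallel at the equator (φ₀ = 0). Cylindrical equal-area (φ₀ = 0°): h = cos φ / cos 0° along meridians, k = cos 0° / cos φ along parallels; h·k = 1.
At 68.1°: h = 0.3730, k = 2.681; principal scales a = 2.681, b = 0.3730.
sin(ω/2) = (a − b)/(a + b) = 2.308/3.054 = 0.7557, so ω = 2 arcsin(0.7557) ≈ 98.2°.

98.2°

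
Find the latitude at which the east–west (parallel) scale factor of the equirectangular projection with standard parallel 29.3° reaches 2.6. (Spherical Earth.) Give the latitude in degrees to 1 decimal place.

70.4°

With standard parallel φ₀ = 29.3°, the equirectangular projection gives x = Rλ cos φ₀, y = Rφ, so h = 1 and k = cos 29.3° / cos φ.
k = cos φ₀ / cos φ = 2.6  ⇒  cos φ = cos 29.3° / 2.6 = 0.3354.
φ = arccos(0.3354) ≈ 70.4°.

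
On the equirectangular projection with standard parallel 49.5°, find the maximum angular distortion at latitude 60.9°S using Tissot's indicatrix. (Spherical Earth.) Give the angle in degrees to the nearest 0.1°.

The equidistant cylindrical projection with φ₀ = 49.5° has h = 1 (meridians true) and k = cos φ₀ / cos φ along parallels.
At 60.9°: h = 1.000, k = 1.335; principal scales a = 1.335, b = 1.000.
sin(ω/2) = (a − b)/(a + b) = 0.3354/2.335 = 0.1436, so ω = 2 arcsin(0.1436) ≈ 16.5°.

16.5°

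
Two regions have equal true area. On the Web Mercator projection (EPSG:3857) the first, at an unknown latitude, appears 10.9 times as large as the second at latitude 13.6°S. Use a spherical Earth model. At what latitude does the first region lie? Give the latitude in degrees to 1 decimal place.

For equal true areas on Mercator, apparent areas scale as sec²φ, so the ratio is cos²φ₂ / cos²φ₁.
cos²φ₂ / cos²φ₁ = 10.9  ⇒  cos φ₁ = cos 13.6° / √10.9 = 0.9720/3.302 = 0.2944.
φ₁ = arccos(0.2944) ≈ 72.9°.

72.9°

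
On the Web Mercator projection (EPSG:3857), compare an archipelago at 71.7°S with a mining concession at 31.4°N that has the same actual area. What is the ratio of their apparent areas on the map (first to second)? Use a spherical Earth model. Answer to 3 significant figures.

7.39

Mercator is conformal with k = sec φ, so areal scale = k² = sec²φ.
At 71.7°: sec²(71.7°) = 1/0.3140² = 10.14.
At 31.4°: sec²(31.4°) = 1/0.8536² = 1.373.
Ratio = 10.14/1.373 = cos²(31.4°)/cos²(71.7°) ≈ 7.39.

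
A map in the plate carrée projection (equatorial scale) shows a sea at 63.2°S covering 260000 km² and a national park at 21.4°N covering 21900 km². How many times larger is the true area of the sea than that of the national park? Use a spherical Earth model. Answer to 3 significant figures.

5.75

Plate carrée has h = 1 and k = sec φ, giving areal scale sec φ; true area = (apparent area) · cos φ.
True area of sea: 260000 × cos(63.2°) = 260000 × 0.4509 = 117200 km².
True area of national park: 21900 × cos(21.4°) = 21900 × 0.9311 = 20390 km².
Ratio = 117200 / 20390 ≈ 5.75.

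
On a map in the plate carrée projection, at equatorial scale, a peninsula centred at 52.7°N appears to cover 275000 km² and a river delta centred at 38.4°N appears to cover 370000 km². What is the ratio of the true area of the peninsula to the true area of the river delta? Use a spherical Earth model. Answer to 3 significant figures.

On the plate carrée, areal scale = h·k = 1 × sec φ, so true area = apparent × cos φ.
True area of peninsula: 275000 × cos(52.7°) = 275000 × 0.6060 = 166600 km².
True area of river delta: 370000 × cos(38.4°) = 370000 × 0.7837 = 290000 km².
Ratio = 166600 / 290000 ≈ 0.575.

0.575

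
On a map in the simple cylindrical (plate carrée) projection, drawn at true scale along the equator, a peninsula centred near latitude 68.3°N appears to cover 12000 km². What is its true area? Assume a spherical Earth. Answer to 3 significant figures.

Plate carrée maps x = Rλ, y = Rφ. The meridian scale is h = 1 and the parallel scale is k = 1/cos φ = sec φ.
Areal scale = h·k = 1 × sec φ; at 68.3°, h = 1.000, k = 2.705, so h·k = 2.705.
True area = apparent / (areal scale) = 12000 / 2.705 ≈ 4440 km².

4440 km²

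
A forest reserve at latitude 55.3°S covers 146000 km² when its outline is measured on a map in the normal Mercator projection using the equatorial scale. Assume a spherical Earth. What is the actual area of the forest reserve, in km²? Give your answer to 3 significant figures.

47300 km²

The Mercator projection is conformal; its linear scale factor is the same in every direction and equals sec φ = 1/cos φ.
Areal scale = k² = sec²φ = 1/cos²(55.3°) = 1/0.5693² = 3.086.
True area = apparent / (areal scale) = 146000 / 3.086 ≈ 47300 km².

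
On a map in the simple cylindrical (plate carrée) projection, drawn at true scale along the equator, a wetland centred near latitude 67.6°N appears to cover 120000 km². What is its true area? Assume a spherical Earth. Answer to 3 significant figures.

45700 km²

In the plate carrée (x = Rλ, y = Rφ), meridians are true-scale (h = 1) and parallels are stretched by k = sec φ.
Areal scale = h·k = 1 × sec φ; at 67.6°, h = 1.000, k = 2.624, so h·k = 2.624.
True area = apparent / (areal scale) = 120000 / 2.624 ≈ 45700 km².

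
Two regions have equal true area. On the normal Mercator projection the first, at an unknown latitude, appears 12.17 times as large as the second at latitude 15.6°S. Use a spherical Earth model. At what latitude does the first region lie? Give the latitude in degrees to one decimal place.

For equal true areas on Mercator, apparent areas scale as sec²φ, so the ratio is cos²φ₂ / cos²φ₁.
cos²φ₂ / cos²φ₁ = 12.17  ⇒  cos φ₁ = cos 15.6° / √12.17 = 0.9632/3.489 = 0.2761.
φ₁ = arccos(0.2761) ≈ 74.0°.

74.0°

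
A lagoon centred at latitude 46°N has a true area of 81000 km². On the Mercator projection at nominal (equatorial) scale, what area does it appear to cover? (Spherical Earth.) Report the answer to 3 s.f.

168000 km²

For Mercator, h = k = sec φ (a conformal cylindrical projection has a single point scale, 1/cos φ).
Areal scale = k² = sec²φ = 1/cos²(46°) = 1/0.6947² = 2.072.
Apparent area = 81000 × 2.072 ≈ 168000 km².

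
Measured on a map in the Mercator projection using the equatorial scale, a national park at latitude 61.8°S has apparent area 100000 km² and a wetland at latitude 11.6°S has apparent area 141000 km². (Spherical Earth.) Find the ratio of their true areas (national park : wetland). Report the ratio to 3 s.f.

0.165

Mercator's areal exaggeration is sec²φ; hence true area = (apparent area) · cos²φ.
True area of national park: 100000 × cos²(61.8°) = 100000 × 0.2233 = 22330 km².
True area of wetland: 141000 × cos²(11.6°) = 141000 × 0.9596 = 135300 km².
Ratio = 22330 / 135300 ≈ 0.165.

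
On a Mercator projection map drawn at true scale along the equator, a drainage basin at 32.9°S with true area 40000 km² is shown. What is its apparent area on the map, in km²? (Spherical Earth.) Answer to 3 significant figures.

56700 km²

The Mercator projection is conformal; its linear scale factor is the same in every direction and equals sec φ = 1/cos φ.
Areal scale = k² = sec²φ = 1/cos²(32.9°) = 1/0.8396² = 1.419.
Apparent area = 40000 × 1.419 ≈ 56700 km².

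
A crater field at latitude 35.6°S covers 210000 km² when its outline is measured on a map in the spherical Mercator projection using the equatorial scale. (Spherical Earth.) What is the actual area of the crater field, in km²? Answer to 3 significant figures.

139000 km²

The Mercator projection is conformal; its linear scale factor is the same in every direction and equals sec φ = 1/cos φ.
Areal scale = k² = sec²φ = 1/cos²(35.6°) = 1/0.8131² = 1.513.
True area = apparent / (areal scale) = 210000 / 1.513 ≈ 139000 km².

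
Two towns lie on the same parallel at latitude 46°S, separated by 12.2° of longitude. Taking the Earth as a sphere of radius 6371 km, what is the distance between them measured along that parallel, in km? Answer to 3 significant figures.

942 km

Arc length along a parallel = R cos φ · Δλ (with Δλ in radians).
= 6371 × cos 46° × (12.2° × π/180) = 6371 × 0.6947 × 0.2129 ≈ 942 km.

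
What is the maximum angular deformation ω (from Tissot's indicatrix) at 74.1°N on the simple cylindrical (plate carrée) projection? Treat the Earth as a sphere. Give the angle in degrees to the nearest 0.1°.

69.5°

Plate carrée maps x = Rλ, y = Rφ. The meridian scale is h = 1 and the parallel scale is k = 1/cos φ = sec φ.
At 74.1°: h = 1.000, k = 3.650; principal scales a = 3.650, b = 1.000.
sin(ω/2) = (a − b)/(a + b) = 2.650/4.650 = 0.5699, so ω = 2 arcsin(0.5699) ≈ 69.5°.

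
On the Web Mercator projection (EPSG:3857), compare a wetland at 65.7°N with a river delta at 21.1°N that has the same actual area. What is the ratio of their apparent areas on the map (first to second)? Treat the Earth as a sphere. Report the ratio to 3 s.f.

Mercator areal scale is sec²φ.
At 65.7°: sec²(65.7°) = 1/0.4115² = 5.905.
At 21.1°: sec²(21.1°) = 1/0.9330² = 1.149.
Ratio = 5.905/1.149 = cos²(21.1°)/cos²(65.7°) ≈ 5.14.

5.14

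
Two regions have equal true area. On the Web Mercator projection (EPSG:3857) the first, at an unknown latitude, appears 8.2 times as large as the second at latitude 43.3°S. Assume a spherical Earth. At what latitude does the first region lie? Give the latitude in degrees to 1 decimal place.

On Mercator, (apparent₁)/(apparent₂) = sec²φ₁ / sec²φ₂ when true areas are equal.
cos²φ₂ / cos²φ₁ = 8.2  ⇒  cos φ₁ = cos 43.3° / √8.2 = 0.7278/2.864 = 0.2541.
φ₁ = arccos(0.2541) ≈ 75.3°.

75.3°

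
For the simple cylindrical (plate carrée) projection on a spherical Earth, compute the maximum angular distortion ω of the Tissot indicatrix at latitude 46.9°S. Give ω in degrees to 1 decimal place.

21.7°

In the plate carrée (x = Rλ, y = Rφ), meridians are true-scale (h = 1) and parallels are stretched by k = sec φ.
At 46.9°: h = 1.000, k = 1.464; principal scales a = 1.464, b = 1.000.
sin(ω/2) = (a − b)/(a + b) = 0.4635/2.464 = 0.1882, so ω = 2 arcsin(0.1882) ≈ 21.7°.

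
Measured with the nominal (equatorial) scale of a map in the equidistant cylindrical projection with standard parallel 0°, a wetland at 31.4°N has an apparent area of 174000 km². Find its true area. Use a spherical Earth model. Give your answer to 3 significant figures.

149000 km²

In the plate carrée (x = Rλ, y = Rφ), meridians are true-scale (h = 1) and parallels are stretched by k = sec φ.
Areal scale = h·k = 1 × sec φ; at 31.4°, h = 1.000, k = 1.172, so h·k = 1.172.
True area = apparent / (areal scale) = 174000 / 1.172 ≈ 149000 km².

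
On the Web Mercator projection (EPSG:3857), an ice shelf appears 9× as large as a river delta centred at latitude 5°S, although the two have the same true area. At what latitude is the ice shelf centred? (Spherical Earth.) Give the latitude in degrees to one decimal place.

70.6°

Mercator areal scale is sec²φ, so apparent-area ratio = sec²φ₁ / sec²φ₂ = cos²φ₂ / cos²φ₁.
cos²φ₂ / cos²φ₁ = 9  ⇒  cos φ₁ = cos 5° / √9 = 0.9962/3.000 = 0.3321.
φ₁ = arccos(0.3321) ≈ 70.6°.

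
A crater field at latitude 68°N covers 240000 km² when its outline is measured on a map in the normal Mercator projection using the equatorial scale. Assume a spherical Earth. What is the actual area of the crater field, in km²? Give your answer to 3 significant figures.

33700 km²

Mercator is conformal, so the point scale is isotropic: h = k = sec φ = 1/cos φ.
Areal scale = k² = sec²φ = 1/cos²(68°) = 1/0.3746² = 7.126.
True area = apparent / (areal scale) = 240000 / 7.126 ≈ 33700 km².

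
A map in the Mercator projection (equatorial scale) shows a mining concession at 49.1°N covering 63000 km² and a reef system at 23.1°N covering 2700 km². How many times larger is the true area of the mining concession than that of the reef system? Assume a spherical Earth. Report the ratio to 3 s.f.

11.8

Since Mercator area scale is 1/cos²φ, the true area equals the apparent area multiplied by cos²φ.
True area of mining concession: 63000 × cos²(49.1°) = 63000 × 0.4287 = 27010 km².
True area of reef system: 2700 × cos²(23.1°) = 2700 × 0.8461 = 2284 km².
Ratio = 27010 / 2284 ≈ 11.8.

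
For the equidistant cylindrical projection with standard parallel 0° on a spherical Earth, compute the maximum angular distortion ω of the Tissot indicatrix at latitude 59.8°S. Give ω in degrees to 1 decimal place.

For the equirectangular projection with φ₀ = 0 (plate carrée), h = 1 along meridians and k = sec φ along parallels.
At 59.8°: h = 1.000, k = 1.988; principal scales a = 1.988, b = 1.000.
sin(ω/2) = (a − b)/(a + b) = 0.9880/2.988 = 0.3307, so ω = 2 arcsin(0.3307) ≈ 38.6°.

38.6°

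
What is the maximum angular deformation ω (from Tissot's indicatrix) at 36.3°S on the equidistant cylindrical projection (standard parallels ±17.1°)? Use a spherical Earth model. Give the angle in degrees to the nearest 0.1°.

In the equirectangular projection with standard parallel φ₀ = 17.1° (x = Rλ cos φ₀, y = Rφ), meridians are true-scale (h = 1) and the parallel scale is k = cos φ₀ / cos φ.
At 36.3°: h = 1.000, k = 1.186; principal scales a = 1.186, b = 1.000.
sin(ω/2) = (a − b)/(a + b) = 0.1860/2.186 = 0.08507, so ω = 2 arcsin(0.08507) ≈ 9.8°.

9.8°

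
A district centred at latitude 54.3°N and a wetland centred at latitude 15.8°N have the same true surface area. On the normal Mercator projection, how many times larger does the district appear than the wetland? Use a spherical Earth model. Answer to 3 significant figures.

2.72

Mercator is conformal with k = sec φ, so areal scale = k² = sec²φ.
At 54.3°: sec²(54.3°) = 1/0.5835² = 2.937.
At 15.8°: sec²(15.8°) = 1/0.9622² = 1.080.
Ratio = 2.937/1.080 = cos²(15.8°)/cos²(54.3°) ≈ 2.72.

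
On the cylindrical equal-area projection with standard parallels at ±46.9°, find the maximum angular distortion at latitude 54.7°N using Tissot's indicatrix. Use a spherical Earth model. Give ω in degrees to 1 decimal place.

19.1°

Cylindrical equal-area (φ₀ = 46.9°): h = cos φ / cos 46.9° along meridians, k = cos 46.9° / cos φ along parallels; h·k = 1.
At 54.7°: h = 0.8457, k = 1.182; principal scales a = 1.182, b = 0.8457.
sin(ω/2) = (a − b)/(a + b) = 0.3367/2.028 = 0.1660, so ω = 2 arcsin(0.1660) ≈ 19.1°.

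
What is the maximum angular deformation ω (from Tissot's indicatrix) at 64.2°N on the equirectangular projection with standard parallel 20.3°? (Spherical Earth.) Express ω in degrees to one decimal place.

In the equirectangular projection with standard parallel φ₀ = 20.3° (x = Rλ cos φ₀, y = Rφ), meridians are true-scale (h = 1) and the parallel scale is k = cos φ₀ / cos φ.
At 64.2°: h = 1.000, k = 2.155; principal scales a = 2.155, b = 1.000.
sin(ω/2) = (a − b)/(a + b) = 1.155/3.155 = 0.3661, so ω = 2 arcsin(0.3661) ≈ 42.9°.

42.9°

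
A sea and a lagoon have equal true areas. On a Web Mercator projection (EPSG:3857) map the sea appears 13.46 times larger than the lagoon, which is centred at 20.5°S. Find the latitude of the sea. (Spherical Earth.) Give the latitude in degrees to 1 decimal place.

75.2°

On Mercator, (apparent₁)/(apparent₂) = sec²φ₁ / sec²φ₂ when true areas are equal.
cos²φ₂ / cos²φ₁ = 13.46  ⇒  cos φ₁ = cos 20.5° / √13.46 = 0.9367/3.669 = 0.2553.
φ₁ = arccos(0.2553) ≈ 75.2°.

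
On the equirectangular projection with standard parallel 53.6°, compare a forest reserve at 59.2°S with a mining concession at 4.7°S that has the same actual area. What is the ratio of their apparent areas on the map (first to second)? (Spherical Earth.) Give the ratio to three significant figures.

1.95

In the equirectangular projection with standard parallel φ₀ = 53.6° (x = Rλ cos φ₀, y = Rφ), meridians are true-scale (h = 1) and the parallel scale is k = cos φ₀ / cos φ.
Areal scale at 59.2°: h·k = 1.000 × 1.159 = 1.159.
Areal scale at 4.7°: h·k = 1.000 × 0.5954 = 0.5954.
Ratio = 1.159/0.5954 ≈ 1.95.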